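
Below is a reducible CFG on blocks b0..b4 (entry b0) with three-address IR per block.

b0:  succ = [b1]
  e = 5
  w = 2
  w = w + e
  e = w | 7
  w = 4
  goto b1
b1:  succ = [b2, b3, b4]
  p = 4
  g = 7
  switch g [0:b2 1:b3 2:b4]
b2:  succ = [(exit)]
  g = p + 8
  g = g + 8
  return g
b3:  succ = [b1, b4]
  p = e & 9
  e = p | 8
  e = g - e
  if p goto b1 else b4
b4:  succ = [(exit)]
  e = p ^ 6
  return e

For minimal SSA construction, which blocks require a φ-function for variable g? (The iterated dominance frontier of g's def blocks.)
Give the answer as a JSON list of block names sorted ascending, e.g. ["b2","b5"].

idom tree: b1←b0 b2←b1 b3←b1 b4←b1
Dom∩ at merges:
  b1: preds {b0,b3}: {b0} ∩ {b0,b1,b3} = {b0}; idom=b0
  b4: preds {b1,b3}: {b0,b1} ∩ {b0,b1,b3} = {b0,b1}; idom=b1

DF walk-up:
  join b1 pred b0: · stop@b0
  join b1 pred b3: b3→b1 stop@b0
  join b4 pred b1: · stop@b1
  join b4 pred b3: b3 stop@b1
  b0: DF=∅
  b1: DF={b1}
  b2: DF=∅
  b3: DF={b1,b4}
  b4: DF=∅

φ for g: defs {b1,b2}
  DF⁺ = {b1}

Answer: ["b1"]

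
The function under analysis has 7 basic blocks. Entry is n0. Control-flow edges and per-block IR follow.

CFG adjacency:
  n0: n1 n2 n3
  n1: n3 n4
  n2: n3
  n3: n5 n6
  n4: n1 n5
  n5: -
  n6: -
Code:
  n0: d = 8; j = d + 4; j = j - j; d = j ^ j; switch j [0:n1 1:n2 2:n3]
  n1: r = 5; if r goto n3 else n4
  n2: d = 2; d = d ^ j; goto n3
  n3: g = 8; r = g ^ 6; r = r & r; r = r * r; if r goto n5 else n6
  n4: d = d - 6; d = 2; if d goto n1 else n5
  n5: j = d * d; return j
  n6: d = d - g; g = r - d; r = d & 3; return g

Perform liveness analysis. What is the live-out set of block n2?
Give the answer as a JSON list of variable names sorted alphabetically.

Answer: ["d"]

Derivation:
def/use:
  n0 def {d,j} use ∅
  n1 def {r} use ∅
  n2 def {d} use {j}
  n3 def {g,r} use ∅
  n4 def {d} use {d}
  n5 def {j} use {d}
  n6 def {d,g,r} use {d,g,r}

Liveness:
  live n0: ∅→{d,j}
  live n1: {d}→{d}
  live n2: {j}→{d}
  live n3: {d}→{d,g,r}
  live n4: {d}→{d}
  live n5: {d}→∅
  live n6: {d,g,r}→∅

live-out(n2) = ["d"]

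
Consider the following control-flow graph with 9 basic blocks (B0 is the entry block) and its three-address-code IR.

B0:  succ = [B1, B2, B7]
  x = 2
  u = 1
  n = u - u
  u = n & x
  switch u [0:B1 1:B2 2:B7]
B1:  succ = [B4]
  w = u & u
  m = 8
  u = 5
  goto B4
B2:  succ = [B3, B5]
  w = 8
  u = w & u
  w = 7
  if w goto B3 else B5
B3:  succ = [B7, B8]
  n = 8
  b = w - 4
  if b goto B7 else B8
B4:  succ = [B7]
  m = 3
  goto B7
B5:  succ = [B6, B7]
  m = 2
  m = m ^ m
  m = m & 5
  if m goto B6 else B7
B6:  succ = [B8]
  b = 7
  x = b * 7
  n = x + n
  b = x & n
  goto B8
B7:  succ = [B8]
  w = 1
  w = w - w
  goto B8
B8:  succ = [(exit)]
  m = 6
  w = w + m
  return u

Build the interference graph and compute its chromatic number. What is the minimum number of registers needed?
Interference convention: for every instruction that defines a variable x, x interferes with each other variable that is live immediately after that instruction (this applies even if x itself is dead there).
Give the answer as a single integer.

Block summaries:
  B0 def {n,u,x} use ∅
  B1 def {m,u,w} use {u}
  B2 def {u,w} use {u}
  B3 def {b,n} use {w}
  B4 def {m} use ∅
  B5 def {m} use ∅
  B6 def {b,n,x} use {n}
  B7 def {w} use ∅
  B8 def {m,w} use {u,w}

Live sets:
  B0: in=∅ out={n,u}
  B1: in={u} out={u}
  B2: in={n,u} out={n,u,w}
  B3: in={u,w} out={u,w}
  B4: in={u} out={u}
  B5: in={n,u,w} out={n,u,w}
  B6: in={n,u,w} out={u,w}
  B7: in={u} out={u,w}
  B8: in={u,w} out=∅

Interference:
  b↔{n,u,w}
  m↔{n,u,w}
  n↔{b,m,u,w,x}
  u↔{b,m,n,w,x}
  w↔{b,m,n,u,x}
  x↔{n,u,w}

Chromatic number:
  {b,n,u,w} pairwise interfere (4-clique) ⇒ χ ≥ 4
  assign b→c3 m→c3 n→c0 u→c1 w→c2 x→c3 — no edge inside a register ⇒ χ ≤ 4
  χ = 4

Answer: 4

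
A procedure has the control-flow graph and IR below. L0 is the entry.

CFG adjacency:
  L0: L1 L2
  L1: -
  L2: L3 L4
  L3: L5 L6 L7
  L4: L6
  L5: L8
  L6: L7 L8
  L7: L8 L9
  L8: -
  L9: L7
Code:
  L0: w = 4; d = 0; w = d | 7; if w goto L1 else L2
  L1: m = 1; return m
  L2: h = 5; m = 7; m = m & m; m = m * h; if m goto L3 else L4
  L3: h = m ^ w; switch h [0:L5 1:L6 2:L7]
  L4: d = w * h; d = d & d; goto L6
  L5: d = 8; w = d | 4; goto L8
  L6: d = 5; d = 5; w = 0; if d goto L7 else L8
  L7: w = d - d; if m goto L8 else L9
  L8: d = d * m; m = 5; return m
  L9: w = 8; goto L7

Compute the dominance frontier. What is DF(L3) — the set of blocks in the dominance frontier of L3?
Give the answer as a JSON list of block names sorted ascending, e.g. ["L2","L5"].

idom tree: L1←L0 L2←L0 L3←L2 L4←L2 L5←L3 L6←L2 L7←L2 L8←L2 L9←L7
Dom∩ at merges:
  L6: preds {L3,L4}: {L0,L2,L3} ∩ {L0,L2,L4} = {L0,L2}; idom=L2
  L7: preds {L3,L6,L9}: {L0,L2,L3} ∩ {L0,L2,L6} ∩ {L0,L2,L7,L9} = {L0,L2}; idom=L2
  L8: preds {L5,L6,L7}: {L0,L2,L3,L5} ∩ {L0,L2,L6} ∩ {L0,L2,L7} = {L0,L2}; idom=L2

DF walk-up:
  join L6 pred L3: L3 stop@L2
  join L6 pred L4: L4 stop@L2
  join L7 pred L3: L3 stop@L2
  join L7 pred L6: L6 stop@L2
  join L7 pred L9: L9→L7 stop@L2
  join L8 pred L5: L5→L3 stop@L2
  join L8 pred L6: L6 stop@L2
  join L8 pred L7: L7 stop@L2
  L0: DF=∅
  L1: DF=∅
  L2: DF=∅
  L3: DF={L6,L7,L8}
  L4: DF={L6}
  L5: DF={L8}
  L6: DF={L7,L8}
  L7: DF={L7,L8}
  L8: DF=∅
  L9: DF={L7}

DF(L3) = ["L6", "L7", "L8"]

Answer: ["L6", "L7", "L8"]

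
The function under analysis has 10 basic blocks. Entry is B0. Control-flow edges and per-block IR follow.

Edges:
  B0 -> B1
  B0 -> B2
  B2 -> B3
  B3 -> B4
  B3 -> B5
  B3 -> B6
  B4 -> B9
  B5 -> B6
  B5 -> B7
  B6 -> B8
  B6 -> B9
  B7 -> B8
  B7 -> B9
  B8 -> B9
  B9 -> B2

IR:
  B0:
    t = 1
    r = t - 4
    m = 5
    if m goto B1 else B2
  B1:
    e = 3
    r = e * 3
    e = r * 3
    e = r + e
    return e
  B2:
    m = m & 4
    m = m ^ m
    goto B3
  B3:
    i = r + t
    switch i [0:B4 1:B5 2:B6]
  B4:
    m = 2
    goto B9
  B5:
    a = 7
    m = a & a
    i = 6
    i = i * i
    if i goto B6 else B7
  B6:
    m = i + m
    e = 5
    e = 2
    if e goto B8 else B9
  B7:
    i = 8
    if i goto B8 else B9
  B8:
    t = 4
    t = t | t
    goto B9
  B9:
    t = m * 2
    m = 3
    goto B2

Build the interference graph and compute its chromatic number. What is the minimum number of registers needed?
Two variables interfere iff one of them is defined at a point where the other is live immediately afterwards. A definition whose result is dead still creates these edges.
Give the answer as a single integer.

Answer: 3

Analysis:
Block summaries:
  B0: {m,r,t} / ∅
  B1: {e,r} / ∅
  B2: {m} / {m}
  B3: {i} / {r,t}
  B4: {m} / ∅
  B5: {a,i,m} / ∅
  B6: {e,m} / {i,m}
  B7: {i} / ∅
  B8: {t} / ∅
  B9: {m,t} / {m}

Backward fixpoint:
  live B0: ∅→{m,r,t}
  live B1: ∅→∅
  live B2: {m,r,t}→{m,r,t}
  live B3: {m,r,t}→{i,m,r}
  live B4: {r}→{m,r}
  live B5: {r}→{i,m,r}
  live B6: {i,m,r}→{m,r}
  live B7: {m,r}→{m,r}
  live B8: {m,r}→{m,r}
  live B9: {m,r}→{m,r,t}

Interfere edges:
  a↔{r}
  e↔{m,r}
  i↔{m,r}
  m↔{e,i,r,t}
  r↔{a,e,i,m,t}
  t↔{m,r}

Chromatic number:
  {e,m,r} pairwise interfere (3-clique) ⇒ χ ≥ 3
  3-colouring: R0={r}  R1={a,m}  R2={e,i,t}
  χ = 3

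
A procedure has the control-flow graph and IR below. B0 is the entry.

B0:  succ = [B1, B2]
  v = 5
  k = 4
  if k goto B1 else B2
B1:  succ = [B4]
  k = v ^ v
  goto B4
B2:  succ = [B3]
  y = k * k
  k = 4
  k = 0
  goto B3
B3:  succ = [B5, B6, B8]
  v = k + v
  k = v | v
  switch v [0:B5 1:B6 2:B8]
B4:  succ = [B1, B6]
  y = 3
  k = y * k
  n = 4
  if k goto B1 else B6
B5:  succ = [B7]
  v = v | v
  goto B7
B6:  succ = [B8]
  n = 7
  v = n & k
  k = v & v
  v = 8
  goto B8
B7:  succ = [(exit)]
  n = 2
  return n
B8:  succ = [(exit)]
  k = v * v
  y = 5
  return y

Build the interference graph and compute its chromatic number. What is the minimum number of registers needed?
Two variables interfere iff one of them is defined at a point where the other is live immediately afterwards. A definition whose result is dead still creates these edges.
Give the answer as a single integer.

Per-block:
  B0: def={k,v} ue=∅
  B1: def={k} ue={v}
  B2: def={k,y} ue={k}
  B3: def={k,v} ue={k,v}
  B4: def={k,n,y} ue={k}
  B5: def={v} ue={v}
  B6: def={k,n,v} ue={k}
  B7: def={n} ue=∅
  B8: def={k,y} ue={v}

Liveness:
  B0 li=∅ lo={k,v}
  B1 li={v} lo={k,v}
  B2 li={k,v} lo={k,v}
  B3 li={k,v} lo={k,v}
  B4 li={k,v} lo={k,v}
  B5 li={v} lo=∅
  B6 li={k} lo={v}
  B7 li=∅ lo=∅
  B8 li={v} lo=∅

Conflict graph:
  k↔{n,v,y}
  n↔{k,v}
  v↔{k,n,y}
  y↔{k,v}

Colouring:
  {k,n,v} pairwise interfere (3-clique) ⇒ χ ≥ 3
  3-colouring: c0={k}  c1={v}  c2={n,y}
  χ = 3

Answer: 3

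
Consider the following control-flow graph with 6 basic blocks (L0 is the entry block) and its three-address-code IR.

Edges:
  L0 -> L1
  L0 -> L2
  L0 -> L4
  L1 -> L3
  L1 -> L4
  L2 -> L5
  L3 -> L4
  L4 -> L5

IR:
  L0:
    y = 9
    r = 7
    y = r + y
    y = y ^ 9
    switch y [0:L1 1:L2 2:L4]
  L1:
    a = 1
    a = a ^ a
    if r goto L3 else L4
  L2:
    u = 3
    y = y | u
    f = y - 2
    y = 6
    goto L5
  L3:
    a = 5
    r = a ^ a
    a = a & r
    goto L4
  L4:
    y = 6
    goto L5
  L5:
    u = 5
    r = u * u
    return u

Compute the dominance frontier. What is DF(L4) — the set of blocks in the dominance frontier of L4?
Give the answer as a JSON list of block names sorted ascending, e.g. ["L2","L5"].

Answer: ["L5"]

Analysis:
idom tree: L1←L0 L2←L0 L3←L1 L4←L0 L5←L0
Dom∩ at merges:
  L4: preds {L0,L1,L3}: {L0} ∩ {L0,L1} ∩ {L0,L1,L3} = {L0}; idom=L0
  L5: preds {L2,L4}: {L0,L2} ∩ {L0,L4} = {L0}; idom=L0

DF walk-up:
  L4←L0: walk · to L0
  L4←L1: walk L1 to L0
  L4←L3: walk L3→L1 to L0
  L5←L2: walk L2 to L0
  L5←L4: walk L4 to L0
  DF(L0)=∅
  DF(L1)={L4}
  DF(L2)={L5}
  DF(L3)={L4}
  DF(L4)={L5}
  DF(L5)=∅

DF(L4) = ["L5"]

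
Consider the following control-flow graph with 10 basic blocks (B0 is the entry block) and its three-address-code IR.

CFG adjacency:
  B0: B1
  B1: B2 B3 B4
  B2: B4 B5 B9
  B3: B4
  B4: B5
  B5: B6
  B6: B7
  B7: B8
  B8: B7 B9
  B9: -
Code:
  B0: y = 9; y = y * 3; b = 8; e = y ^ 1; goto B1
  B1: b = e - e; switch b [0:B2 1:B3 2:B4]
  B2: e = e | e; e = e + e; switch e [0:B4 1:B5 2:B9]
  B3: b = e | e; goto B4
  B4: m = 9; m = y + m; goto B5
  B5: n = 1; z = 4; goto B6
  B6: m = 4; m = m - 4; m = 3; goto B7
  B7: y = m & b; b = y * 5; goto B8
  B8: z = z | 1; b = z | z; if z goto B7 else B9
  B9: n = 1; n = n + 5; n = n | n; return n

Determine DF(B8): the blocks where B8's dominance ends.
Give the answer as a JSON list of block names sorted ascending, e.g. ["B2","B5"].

Answer: ["B7", "B9"]

Working:
idom tree: B1←B0 B2←B1 B3←B1 B4←B1 B5←B1 B6←B5 B7←B6 B8←B7 B9←B1
Join-block Dom:
  B4: preds {B1,B2,B3}: {B0,B1} ∩ {B0,B1,B2} ∩ {B0,B1,B3} = {B0,B1}; idom=B1
  B5: preds {B2,B4}: {B0,B1,B2} ∩ {B0,B1,B4} = {B0,B1}; idom=B1
  B7: preds {B6,B8}: {B0,B1,B5,B6} ∩ {B0,B1,B5,B6,B7,B8} = {B0,B1,B5,B6}; idom=B6
  B9: preds {B2,B8}: {B0,B1,B2} ∩ {B0,B1,B5,B6,B7,B8} = {B0,B1}; idom=B1

DF derivation:
  B4←B1: walk · to B1
  B4←B2: walk B2 to B1
  B4←B3: walk B3 to B1
  B5←B2: walk B2 to B1
  B5←B4: walk B4 to B1
  B7←B6: walk · to B6
  B7←B8: walk B8→B7 to B6
  B9←B2: walk B2 to B1
  B9←B8: walk B8→B7→B6→B5 to B1
  B0 → ∅
  B1 → ∅
  B2 → {B4,B5,B9}
  B3 → {B4}
  B4 → {B5}
  B5 → {B9}
  B6 → {B9}
  B7 → {B7,B9}
  B8 → {B7,B9}
  B9 → ∅

DF(B8) = ["B7", "B9"]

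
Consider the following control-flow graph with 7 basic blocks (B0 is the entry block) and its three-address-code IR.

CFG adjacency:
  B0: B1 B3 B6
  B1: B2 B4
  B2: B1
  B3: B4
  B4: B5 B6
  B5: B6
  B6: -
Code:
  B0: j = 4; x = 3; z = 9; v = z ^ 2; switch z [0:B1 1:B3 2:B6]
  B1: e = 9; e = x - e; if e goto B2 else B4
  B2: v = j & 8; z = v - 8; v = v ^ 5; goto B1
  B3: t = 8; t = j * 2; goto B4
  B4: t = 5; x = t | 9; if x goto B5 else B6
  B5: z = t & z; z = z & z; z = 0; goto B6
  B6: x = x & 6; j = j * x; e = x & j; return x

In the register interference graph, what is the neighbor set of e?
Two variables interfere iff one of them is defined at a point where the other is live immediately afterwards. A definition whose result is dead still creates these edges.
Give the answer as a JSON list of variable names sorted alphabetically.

Answer: ["j", "x", "z"]

Derivation:
Block summaries:
  B0: {j,v,x,z} / ∅
  B1: {e} / {x}
  B2: {v,z} / {j}
  B3: {t} / {j}
  B4: {t,x} / ∅
  B5: {z} / {t,z}
  B6: {e,j,x} / {j,x}

Backward fixpoint:
  B0: in=∅ out={j,x,z}
  B1: in={j,x,z} out={j,x,z}
  B2: in={j,x} out={j,x,z}
  B3: in={j,z} out={j,z}
  B4: in={j,z} out={j,t,x,z}
  B5: in={j,t,x,z} out={j,x}
  B6: in={j,x} out=∅

Interfere edges:
  e↔{j,x,z}
  j↔{e,t,v,x,z}
  t↔{j,x,z}
  v↔{j,x,z}
  x↔{e,j,t,v,z}
  z↔{e,j,t,v,x}

N(e) = ["j", "x", "z"]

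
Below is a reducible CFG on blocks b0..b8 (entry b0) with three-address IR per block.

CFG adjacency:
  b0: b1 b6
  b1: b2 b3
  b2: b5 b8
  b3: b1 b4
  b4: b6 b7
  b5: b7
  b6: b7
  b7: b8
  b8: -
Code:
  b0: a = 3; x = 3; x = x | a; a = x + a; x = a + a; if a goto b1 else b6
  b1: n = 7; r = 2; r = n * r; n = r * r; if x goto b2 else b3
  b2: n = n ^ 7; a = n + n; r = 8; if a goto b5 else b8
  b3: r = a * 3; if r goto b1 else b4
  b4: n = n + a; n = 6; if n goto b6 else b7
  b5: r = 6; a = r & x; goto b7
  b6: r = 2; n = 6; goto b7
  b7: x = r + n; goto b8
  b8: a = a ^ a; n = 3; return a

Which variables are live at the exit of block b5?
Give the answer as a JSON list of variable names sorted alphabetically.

def/use:
  b0: def={a,x} ue=∅
  b1: def={n,r} ue={x}
  b2: def={a,n,r} ue={n}
  b3: def={r} ue={a}
  b4: def={n} ue={a,n}
  b5: def={a,r} ue={x}
  b6: def={n,r} ue=∅
  b7: def={x} ue={n,r}
  b8: def={a,n} ue={a}

Liveness:
  b0: in=∅ out={a,x}
  b1: in={a,x} out={a,n,x}
  b2: in={n,x} out={a,n,x}
  b3: in={a,n,x} out={a,n,r,x}
  b4: in={a,n,r} out={a,n,r}
  b5: in={n,x} out={a,n,r}
  b6: in={a} out={a,n,r}
  b7: in={a,n,r} out={a}
  b8: in={a} out=∅

live-out(b5) = ["a", "n", "r"]

Answer: ["a", "n", "r"]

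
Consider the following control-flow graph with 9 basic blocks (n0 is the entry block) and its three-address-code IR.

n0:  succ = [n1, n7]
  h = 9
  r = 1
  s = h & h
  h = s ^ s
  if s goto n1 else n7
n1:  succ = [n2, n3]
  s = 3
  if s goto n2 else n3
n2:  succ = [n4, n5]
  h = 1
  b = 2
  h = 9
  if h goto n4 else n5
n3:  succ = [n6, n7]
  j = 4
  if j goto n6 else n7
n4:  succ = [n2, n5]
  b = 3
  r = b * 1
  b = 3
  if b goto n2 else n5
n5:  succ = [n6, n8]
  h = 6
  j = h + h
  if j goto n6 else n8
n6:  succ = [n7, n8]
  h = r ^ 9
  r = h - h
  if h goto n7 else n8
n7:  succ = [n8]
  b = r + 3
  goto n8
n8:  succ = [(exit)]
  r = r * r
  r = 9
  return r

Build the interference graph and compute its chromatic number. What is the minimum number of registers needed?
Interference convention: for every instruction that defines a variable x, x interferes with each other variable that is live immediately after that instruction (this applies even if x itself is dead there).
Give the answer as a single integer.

def/use:
  n0: {h,r,s} / ∅
  n1: {s} / ∅
  n2: {b,h} / ∅
  n3: {j} / ∅
  n4: {b,r} / ∅
  n5: {h,j} / ∅
  n6: {h,r} / {r}
  n7: {b} / {r}
  n8: {r} / {r}

Backward fixpoint:
  n0: in=∅ out={r}
  n1: in={r} out={r}
  n2: in={r} out={r}
  n3: in={r} out={r}
  n4: in=∅ out={r}
  n5: in={r} out={r}
  n6: in={r} out={r}
  n7: in={r} out={r}
  n8: in={r} out=∅

Interference:
  b: {r}
  h: {r,s}
  j: {r}
  r: {b,h,j,s}
  s: {h,r}

Colouring:
  lower bound: {h,r,s} mutually conflict ⇒ χ ≥ 3
  assign b→r1 h→r1 j→r1 r→r0 s→r2 — no edge inside a register ⇒ χ ≤ 3
  χ = 3

Answer: 3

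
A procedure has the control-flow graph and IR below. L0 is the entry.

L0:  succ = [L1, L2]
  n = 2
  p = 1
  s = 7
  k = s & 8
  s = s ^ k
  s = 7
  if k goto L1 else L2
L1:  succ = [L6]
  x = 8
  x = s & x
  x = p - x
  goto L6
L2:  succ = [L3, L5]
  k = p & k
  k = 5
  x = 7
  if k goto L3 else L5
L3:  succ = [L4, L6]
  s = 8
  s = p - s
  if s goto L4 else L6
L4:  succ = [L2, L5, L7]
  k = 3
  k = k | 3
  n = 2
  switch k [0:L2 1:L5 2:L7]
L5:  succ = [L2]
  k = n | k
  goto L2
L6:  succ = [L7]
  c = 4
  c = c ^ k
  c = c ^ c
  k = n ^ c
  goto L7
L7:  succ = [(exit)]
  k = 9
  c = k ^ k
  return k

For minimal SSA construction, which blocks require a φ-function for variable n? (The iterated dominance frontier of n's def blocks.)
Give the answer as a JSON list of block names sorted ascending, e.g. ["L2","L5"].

idom tree: L1←L0 L2←L0 L3←L2 L4←L3 L5←L2 L6←L0 L7←L0
Dom at joins:
  L2: preds {L0,L4,L5}: {L0} ∩ {L0,L2,L3,L4} ∩ {L0,L2,L5} = {L0}; idom=L0
  L5: preds {L2,L4}: {L0,L2} ∩ {L0,L2,L3,L4} = {L0,L2}; idom=L2
  L6: preds {L1,L3}: {L0,L1} ∩ {L0,L2,L3} = {L0}; idom=L0
  L7: preds {L4,L6}: {L0,L2,L3,L4} ∩ {L0,L6} = {L0}; idom=L0

DF walk-up:
  L2←L0: walk · to L0
  L2←L4: walk L4→L3→L2 to L0
  L2←L5: walk L5→L2 to L0
  L5←L2: walk · to L2
  L5←L4: walk L4→L3 to L2
  L6←L1: walk L1 to L0
  L6←L3: walk L3→L2 to L0
  L7←L4: walk L4→L3→L2 to L0
  L7←L6: walk L6 to L0
  L0 → ∅
  L1 → {L6}
  L2 → {L2,L6,L7}
  L3 → {L2,L5,L6,L7}
  L4 → {L2,L5,L7}
  L5 → {L2}
  L6 → {L7}
  L7 → ∅

φ for n: defs {L0,L4}
  DF⁺ = {L2,L5,L6,L7}

Answer: ["L2", "L5", "L6", "L7"]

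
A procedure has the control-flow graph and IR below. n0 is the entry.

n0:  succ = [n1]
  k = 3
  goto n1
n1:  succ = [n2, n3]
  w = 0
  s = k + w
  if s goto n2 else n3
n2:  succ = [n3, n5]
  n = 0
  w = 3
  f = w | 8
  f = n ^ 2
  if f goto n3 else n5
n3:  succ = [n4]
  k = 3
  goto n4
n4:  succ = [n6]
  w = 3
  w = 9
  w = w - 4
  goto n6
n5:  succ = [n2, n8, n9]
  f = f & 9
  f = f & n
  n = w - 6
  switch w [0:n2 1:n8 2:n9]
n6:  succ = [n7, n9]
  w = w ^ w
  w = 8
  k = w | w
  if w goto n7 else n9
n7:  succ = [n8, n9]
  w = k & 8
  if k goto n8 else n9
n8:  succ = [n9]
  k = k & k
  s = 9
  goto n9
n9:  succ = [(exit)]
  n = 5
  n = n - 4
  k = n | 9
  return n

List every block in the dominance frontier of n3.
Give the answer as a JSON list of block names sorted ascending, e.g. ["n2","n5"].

idom tree: n1←n0 n2←n1 n3←n1 n4←n3 n5←n2 n6←n4 n7←n6 n8←n1 n9←n1
Join-block Dom:
  n2: preds {n1,n5}: {n0,n1} ∩ {n0,n1,n2,n5} = {n0,n1}; idom=n1
  n3: preds {n1,n2}: {n0,n1} ∩ {n0,n1,n2} = {n0,n1}; idom=n1
  n8: preds {n5,n7}: {n0,n1,n2,n5} ∩ {n0,n1,n3,n4,n6,n7} = {n0,n1}; idom=n1
  n9: preds {n5,n6,n7,n8}: {n0,n1,n2,n5} ∩ {n0,n1,n3,n4,n6} ∩ {n0,n1,n3,n4,n6,n7} ∩ {n0,n1,n8} = {n0,n1}; idom=n1

Frontier:
  n2←n1: walk · to n1
  n2←n5: walk n5→n2 to n1
  n3←n1: walk · to n1
  n3←n2: walk n2 to n1
  n8←n5: walk n5→n2 to n1
  n8←n7: walk n7→n6→n4→n3 to n1
  n9←n5: walk n5→n2 to n1
  n9←n6: walk n6→n4→n3 to n1
  n9←n7: walk n7→n6→n4→n3 to n1
  n9←n8: walk n8 to n1
  n0 → ∅
  n1 → ∅
  n2 → {n2,n3,n8,n9}
  n3 → {n8,n9}
  n4 → {n8,n9}
  n5 → {n2,n8,n9}
  n6 → {n8,n9}
  n7 → {n8,n9}
  n8 → {n9}
  n9 → ∅

DF(n3) = ["n8", "n9"]

Answer: ["n8", "n9"]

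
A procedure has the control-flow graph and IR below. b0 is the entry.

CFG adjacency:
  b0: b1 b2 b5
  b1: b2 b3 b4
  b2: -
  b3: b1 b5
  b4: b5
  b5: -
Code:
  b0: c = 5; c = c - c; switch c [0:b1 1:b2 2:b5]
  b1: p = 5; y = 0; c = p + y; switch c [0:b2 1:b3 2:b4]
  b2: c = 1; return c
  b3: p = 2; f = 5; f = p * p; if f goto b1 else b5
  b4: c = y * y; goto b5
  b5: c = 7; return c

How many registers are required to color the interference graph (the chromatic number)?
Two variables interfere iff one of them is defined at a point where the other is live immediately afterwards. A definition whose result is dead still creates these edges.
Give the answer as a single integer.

Answer: 2

Working:
def/use:
  b0 def {c} use ∅
  b1 def {c,p,y} use ∅
  b2 def {c} use ∅
  b3 def {f,p} use ∅
  b4 def {c} use {y}
  b5 def {c} use ∅

Backward fixpoint:
  b0 li=∅ lo=∅
  b1 li=∅ lo={y}
  b2 li=∅ lo=∅
  b3 li=∅ lo=∅
  b4 li={y} lo=∅
  b5 li=∅ lo=∅

Interfere edges:
  c↔{y}
  f↔{p}
  p↔{f,y}
  y↔{c,p}

Registers:
  lower bound: {c,y} mutually conflict ⇒ χ ≥ 2
  assign c→r0 f→r1 p→r0 y→r1 — no edge inside a register ⇒ χ ≤ 2
  χ = 2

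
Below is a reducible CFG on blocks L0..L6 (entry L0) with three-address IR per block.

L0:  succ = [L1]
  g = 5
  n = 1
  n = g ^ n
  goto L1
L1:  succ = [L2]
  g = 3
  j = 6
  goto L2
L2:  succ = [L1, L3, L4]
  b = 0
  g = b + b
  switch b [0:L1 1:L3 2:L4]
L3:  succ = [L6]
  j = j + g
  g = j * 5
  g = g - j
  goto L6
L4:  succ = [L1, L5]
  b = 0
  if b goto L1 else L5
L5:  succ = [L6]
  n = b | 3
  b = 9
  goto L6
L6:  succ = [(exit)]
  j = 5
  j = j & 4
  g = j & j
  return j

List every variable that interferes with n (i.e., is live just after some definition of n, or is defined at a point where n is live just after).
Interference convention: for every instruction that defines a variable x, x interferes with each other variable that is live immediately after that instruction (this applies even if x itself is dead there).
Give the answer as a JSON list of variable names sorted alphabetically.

Answer: ["g"]

Derivation:
Block summaries:
  L0: {g,n} / ∅
  L1: {g,j} / ∅
  L2: {b,g} / ∅
  L3: {g,j} / {g,j}
  L4: {b} / ∅
  L5: {b,n} / {b}
  L6: {g,j} / ∅

Liveness:
  L0: in=∅ out=∅
  L1: in=∅ out={j}
  L2: in={j} out={g,j}
  L3: in={g,j} out=∅
  L4: in=∅ out={b}
  L5: in={b} out=∅
  L6: in=∅ out=∅

Interference:
  b — {g,j}
  g — {b,j,n}
  j — {b,g}
  n — {g}

N(n) = ["g"]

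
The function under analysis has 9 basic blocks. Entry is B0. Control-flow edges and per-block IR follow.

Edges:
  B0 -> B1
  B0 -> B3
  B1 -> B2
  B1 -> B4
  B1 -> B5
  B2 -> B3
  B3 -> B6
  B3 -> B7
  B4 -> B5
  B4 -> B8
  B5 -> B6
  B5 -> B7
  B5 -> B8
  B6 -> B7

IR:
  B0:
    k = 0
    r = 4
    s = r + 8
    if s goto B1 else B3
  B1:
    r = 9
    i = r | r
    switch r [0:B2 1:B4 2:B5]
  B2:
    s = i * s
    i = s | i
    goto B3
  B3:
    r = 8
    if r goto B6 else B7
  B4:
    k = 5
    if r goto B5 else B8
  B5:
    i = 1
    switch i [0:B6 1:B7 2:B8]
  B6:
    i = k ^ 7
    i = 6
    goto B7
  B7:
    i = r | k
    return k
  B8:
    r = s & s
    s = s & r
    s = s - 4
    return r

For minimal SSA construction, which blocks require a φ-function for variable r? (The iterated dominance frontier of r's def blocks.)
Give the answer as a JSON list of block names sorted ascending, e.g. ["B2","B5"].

idom tree: B1←B0 B2←B1 B3←B0 B4←B1 B5←B1 B6←B0 B7←B0 B8←B1
Dom∩ at merges:
  B3: preds {B0,B2}: {B0} ∩ {B0,B1,B2} = {B0}; idom=B0
  B5: preds {B1,B4}: {B0,B1} ∩ {B0,B1,B4} = {B0,B1}; idom=B1
  B6: preds {B3,B5}: {B0,B3} ∩ {B0,B1,B5} = {B0}; idom=B0
  B7: preds {B3,B5,B6}: {B0,B3} ∩ {B0,B1,B5} ∩ {B0,B6} = {B0}; idom=B0
  B8: preds {B4,B5}: {B0,B1,B4} ∩ {B0,B1,B5} = {B0,B1}; idom=B1

DF derivation:
  join B3 pred B0: · stop@B0
  join B3 pred B2: B2→B1 stop@B0
  join B5 pred B1: · stop@B1
  join B5 pred B4: B4 stop@B1
  join B6 pred B3: B3 stop@B0
  join B6 pred B5: B5→B1 stop@B0
  join B7 pred B3: B3 stop@B0
  join B7 pred B5: B5→B1 stop@B0
  join B7 pred B6: B6 stop@B0
  join B8 pred B4: B4 stop@B1
  join B8 pred B5: B5 stop@B1
  B0: DF=∅
  B1: DF={B3,B6,B7}
  B2: DF={B3}
  B3: DF={B6,B7}
  B4: DF={B5,B8}
  B5: DF={B6,B7,B8}
  B6: DF={B7}
  B7: DF=∅
  B8: DF=∅

φ for r: defs {B0,B1,B3,B8}
  DF⁺ = {B3,B6,B7}

Answer: ["B3", "B6", "B7"]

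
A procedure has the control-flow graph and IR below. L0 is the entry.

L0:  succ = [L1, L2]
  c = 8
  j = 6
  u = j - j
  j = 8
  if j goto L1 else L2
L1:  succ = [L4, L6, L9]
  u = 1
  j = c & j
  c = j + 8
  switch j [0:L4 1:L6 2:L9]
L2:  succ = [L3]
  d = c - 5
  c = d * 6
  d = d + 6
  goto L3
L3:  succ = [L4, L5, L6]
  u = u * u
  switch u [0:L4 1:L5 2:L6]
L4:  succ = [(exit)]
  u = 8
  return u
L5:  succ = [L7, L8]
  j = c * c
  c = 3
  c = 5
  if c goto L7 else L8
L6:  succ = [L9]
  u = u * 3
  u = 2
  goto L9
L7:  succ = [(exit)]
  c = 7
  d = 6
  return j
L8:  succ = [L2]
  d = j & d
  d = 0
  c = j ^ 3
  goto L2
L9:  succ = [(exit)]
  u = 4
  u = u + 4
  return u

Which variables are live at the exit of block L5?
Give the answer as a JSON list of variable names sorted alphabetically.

Answer: ["d", "j", "u"]

Derivation:
def/use:
  L0: {c,j,u} / ∅
  L1: {c,j,u} / {c,j}
  L2: {c,d} / {c}
  L3: {u} / {u}
  L4: {u} / ∅
  L5: {c,j} / {c}
  L6: {u} / {u}
  L7: {c,d} / {j}
  L8: {c,d} / {d,j}
  L9: {u} / ∅

Liveness:
  live L0: ∅→{c,j,u}
  live L1: {c,j}→{u}
  live L2: {c,u}→{c,d,u}
  live L3: {c,d,u}→{c,d,u}
  live L4: ∅→∅
  live L5: {c,d,u}→{d,j,u}
  live L6: {u}→∅
  live L7: {j}→∅
  live L8: {d,j,u}→{c,u}
  live L9: ∅→∅

live-out(L5) = ["d", "j", "u"]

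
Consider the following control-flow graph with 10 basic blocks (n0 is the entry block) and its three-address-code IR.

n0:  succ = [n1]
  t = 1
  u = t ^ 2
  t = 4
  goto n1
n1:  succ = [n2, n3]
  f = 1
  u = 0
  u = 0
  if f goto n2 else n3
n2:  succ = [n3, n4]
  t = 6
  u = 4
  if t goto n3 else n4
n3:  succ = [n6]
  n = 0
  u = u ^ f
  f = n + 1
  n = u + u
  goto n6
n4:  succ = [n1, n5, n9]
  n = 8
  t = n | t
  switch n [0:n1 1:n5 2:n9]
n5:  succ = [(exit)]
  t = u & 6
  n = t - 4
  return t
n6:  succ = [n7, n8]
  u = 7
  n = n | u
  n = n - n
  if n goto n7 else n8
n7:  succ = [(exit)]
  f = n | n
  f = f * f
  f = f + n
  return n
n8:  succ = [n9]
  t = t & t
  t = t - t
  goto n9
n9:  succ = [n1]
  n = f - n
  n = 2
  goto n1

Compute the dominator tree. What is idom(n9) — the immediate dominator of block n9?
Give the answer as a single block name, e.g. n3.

idom tree: n1←n0 n2←n1 n3←n1 n4←n2 n5←n4 n6←n3 n7←n6 n8←n6 n9←n1
Dom at joins:
  n1: preds {n0,n4,n9}: {n0} ∩ {n0,n1,n2,n4} ∩ {n0,n1,n9} = {n0}; idom=n0
  n3: preds {n1,n2}: {n0,n1} ∩ {n0,n1,n2} = {n0,n1}; idom=n1
  n9: preds {n4,n8}: {n0,n1,n2,n4} ∩ {n0,n1,n3,n6,n8} = {n0,n1}; idom=n1

idom(n9) = n1

Answer: n1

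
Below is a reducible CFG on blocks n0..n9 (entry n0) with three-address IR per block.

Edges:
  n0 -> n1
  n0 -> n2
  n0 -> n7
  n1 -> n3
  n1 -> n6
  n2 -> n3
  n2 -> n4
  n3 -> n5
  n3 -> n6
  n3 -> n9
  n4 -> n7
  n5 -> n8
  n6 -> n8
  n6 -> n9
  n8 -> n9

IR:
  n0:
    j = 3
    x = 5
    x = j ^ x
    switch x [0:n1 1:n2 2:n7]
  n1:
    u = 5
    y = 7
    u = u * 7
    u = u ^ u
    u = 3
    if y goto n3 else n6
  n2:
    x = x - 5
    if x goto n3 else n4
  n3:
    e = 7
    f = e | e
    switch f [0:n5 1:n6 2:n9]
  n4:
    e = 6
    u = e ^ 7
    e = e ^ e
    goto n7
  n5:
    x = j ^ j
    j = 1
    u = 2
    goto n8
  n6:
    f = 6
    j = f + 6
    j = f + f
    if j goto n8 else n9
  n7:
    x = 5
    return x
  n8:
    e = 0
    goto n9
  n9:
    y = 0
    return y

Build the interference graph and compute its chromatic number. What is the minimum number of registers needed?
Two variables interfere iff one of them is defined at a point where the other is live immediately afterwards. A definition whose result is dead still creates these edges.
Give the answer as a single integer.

Answer: 3

Working:
def/use:
  n0: {j,x} / ∅
  n1: {u,y} / ∅
  n2: {x} / {x}
  n3: {e,f} / ∅
  n4: {e,u} / ∅
  n5: {j,u,x} / {j}
  n6: {f,j} / ∅
  n7: {x} / ∅
  n8: {e} / ∅
  n9: {y} / ∅

Backward fixpoint:
  n0: in=∅ out={j,x}
  n1: in={j} out={j}
  n2: in={j,x} out={j}
  n3: in={j} out={j}
  n4: in=∅ out=∅
  n5: in={j} out=∅
  n6: in=∅ out=∅
  n7: in=∅ out=∅
  n8: in=∅ out=∅
  n9: in=∅ out=∅

Interfere edges:
  e — {j,u}
  f — {j}
  j — {e,f,u,x,y}
  u — {e,j,y}
  x — {j}
  y — {j,u}

Chromatic number:
  {e,j,u} pairwise interfere (3-clique) ⇒ χ ≥ 3
  3-colouring: c0={j}  c1={f,u,x}  c2={e,y}
  χ = 3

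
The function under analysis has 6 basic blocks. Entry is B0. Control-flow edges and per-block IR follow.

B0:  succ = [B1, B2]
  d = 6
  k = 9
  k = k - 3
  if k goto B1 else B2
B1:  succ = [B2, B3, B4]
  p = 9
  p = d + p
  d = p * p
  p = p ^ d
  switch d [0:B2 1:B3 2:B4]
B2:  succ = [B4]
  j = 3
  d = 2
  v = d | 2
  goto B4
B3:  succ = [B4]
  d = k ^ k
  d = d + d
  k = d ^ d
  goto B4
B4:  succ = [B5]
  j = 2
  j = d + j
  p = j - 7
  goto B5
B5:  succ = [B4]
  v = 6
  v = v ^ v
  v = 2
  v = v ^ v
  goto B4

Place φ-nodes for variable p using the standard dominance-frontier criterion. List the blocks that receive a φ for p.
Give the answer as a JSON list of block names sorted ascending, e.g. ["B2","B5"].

idom tree: B1←B0 B2←B0 B3←B1 B4←B0 B5←B4
Dom at joins:
  B2: preds {B0,B1}: {B0} ∩ {B0,B1} = {B0}; idom=B0
  B4: preds {B1,B2,B3,B5}: {B0,B1} ∩ {B0,B2} ∩ {B0,B1,B3} ∩ {B0,B4,B5} = {B0}; idom=B0

DF derivation:
  join B2 pred B0: · stop@B0
  join B2 pred B1: B1 stop@B0
  join B4 pred B1: B1 stop@B0
  join B4 pred B2: B2 stop@B0
  join B4 pred B3: B3→B1 stop@B0
  join B4 pred B5: B5→B4 stop@B0
  DF(B0)=∅
  DF(B1)={B2,B4}
  DF(B2)={B4}
  DF(B3)={B4}
  DF(B4)={B4}
  DF(B5)={B4}

φ for p: defs {B1,B4}
  DF⁺ = {B2,B4}

Answer: ["B2", "B4"]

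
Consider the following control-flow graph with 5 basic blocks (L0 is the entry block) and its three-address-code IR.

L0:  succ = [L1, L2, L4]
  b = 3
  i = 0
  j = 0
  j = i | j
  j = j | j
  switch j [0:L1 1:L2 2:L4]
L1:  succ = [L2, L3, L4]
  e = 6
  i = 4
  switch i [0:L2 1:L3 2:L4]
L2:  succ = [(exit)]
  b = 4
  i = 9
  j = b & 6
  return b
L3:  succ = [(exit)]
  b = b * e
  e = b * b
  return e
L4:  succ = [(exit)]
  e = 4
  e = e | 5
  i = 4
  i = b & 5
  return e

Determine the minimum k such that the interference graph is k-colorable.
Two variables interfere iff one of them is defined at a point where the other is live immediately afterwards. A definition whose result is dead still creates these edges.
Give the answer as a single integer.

def/use:
  L0 def {b,i,j} use ∅
  L1 def {e,i} use ∅
  L2 def {b,i,j} use ∅
  L3 def {b,e} use {b,e}
  L4 def {e,i} use {b}

Backward fixpoint:
  live L0: ∅→{b}
  live L1: {b}→{b,e}
  live L2: ∅→∅
  live L3: {b,e}→∅
  live L4: {b}→∅

Interfere edges:
  b — {e,i,j}
  e — {b,i}
  i — {b,e,j}
  j — {b,i}

Colouring:
  lower bound: {b,e,i} mutually conflict ⇒ χ ≥ 3
  3-colouring: r0={b}  r1={i}  r2={e,j}
  χ = 3

Answer: 3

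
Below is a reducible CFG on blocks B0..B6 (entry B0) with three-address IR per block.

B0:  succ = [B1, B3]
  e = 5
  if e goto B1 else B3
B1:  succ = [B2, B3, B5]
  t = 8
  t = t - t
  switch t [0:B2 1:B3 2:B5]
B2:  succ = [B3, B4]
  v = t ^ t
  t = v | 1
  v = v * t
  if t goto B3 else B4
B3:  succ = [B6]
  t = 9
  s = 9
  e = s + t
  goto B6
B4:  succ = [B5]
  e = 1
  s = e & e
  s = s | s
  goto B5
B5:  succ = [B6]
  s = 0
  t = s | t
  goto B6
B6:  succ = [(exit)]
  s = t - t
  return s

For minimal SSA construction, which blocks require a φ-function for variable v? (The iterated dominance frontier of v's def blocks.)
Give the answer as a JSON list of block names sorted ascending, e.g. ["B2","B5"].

idom tree: B1←B0 B2←B1 B3←B0 B4←B2 B5←B1 B6←B0
Join-block Dom:
  B3: preds {B0,B1,B2}: {B0} ∩ {B0,B1} ∩ {B0,B1,B2} = {B0}; idom=B0
  B5: preds {B1,B4}: {B0,B1} ∩ {B0,B1,B2,B4} = {B0,B1}; idom=B1
  B6: preds {B3,B5}: {B0,B3} ∩ {B0,B1,B5} = {B0}; idom=B0

DF derivation:
  join B3 pred B0: · stop@B0
  join B3 pred B1: B1 stop@B0
  join B3 pred B2: B2→B1 stop@B0
  join B5 pred B1: · stop@B1
  join B5 pred B4: B4→B2 stop@B1
  join B6 pred B3: B3 stop@B0
  join B6 pred B5: B5→B1 stop@B0
  DF(B0)=∅
  DF(B1)={B3,B6}
  DF(B2)={B3,B5}
  DF(B3)={B6}
  DF(B4)={B5}
  DF(B5)={B6}
  DF(B6)=∅

φ for v: defs {B2}
  DF⁺ = {B3,B5,B6}

Answer: ["B3", "B5", "B6"]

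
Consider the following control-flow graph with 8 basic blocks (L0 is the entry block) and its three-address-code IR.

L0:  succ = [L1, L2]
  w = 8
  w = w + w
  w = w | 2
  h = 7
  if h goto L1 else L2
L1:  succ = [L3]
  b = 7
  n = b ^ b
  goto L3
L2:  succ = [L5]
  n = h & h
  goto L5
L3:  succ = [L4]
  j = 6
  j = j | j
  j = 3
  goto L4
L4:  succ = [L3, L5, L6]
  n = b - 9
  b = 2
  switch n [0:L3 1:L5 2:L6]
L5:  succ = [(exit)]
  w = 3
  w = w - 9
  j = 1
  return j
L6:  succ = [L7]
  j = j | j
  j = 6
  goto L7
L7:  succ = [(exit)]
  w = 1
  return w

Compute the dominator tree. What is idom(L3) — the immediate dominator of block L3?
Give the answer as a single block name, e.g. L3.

idom tree: L1←L0 L2←L0 L3←L1 L4←L3 L5←L0 L6←L4 L7←L6
Dom∩ at merges:
  L3: preds {L1,L4}: {L0,L1} ∩ {L0,L1,L3,L4} = {L0,L1}; idom=L1
  L5: preds {L2,L4}: {L0,L2} ∩ {L0,L1,L3,L4} = {L0}; idom=L0

idom(L3) = L1

Answer: L1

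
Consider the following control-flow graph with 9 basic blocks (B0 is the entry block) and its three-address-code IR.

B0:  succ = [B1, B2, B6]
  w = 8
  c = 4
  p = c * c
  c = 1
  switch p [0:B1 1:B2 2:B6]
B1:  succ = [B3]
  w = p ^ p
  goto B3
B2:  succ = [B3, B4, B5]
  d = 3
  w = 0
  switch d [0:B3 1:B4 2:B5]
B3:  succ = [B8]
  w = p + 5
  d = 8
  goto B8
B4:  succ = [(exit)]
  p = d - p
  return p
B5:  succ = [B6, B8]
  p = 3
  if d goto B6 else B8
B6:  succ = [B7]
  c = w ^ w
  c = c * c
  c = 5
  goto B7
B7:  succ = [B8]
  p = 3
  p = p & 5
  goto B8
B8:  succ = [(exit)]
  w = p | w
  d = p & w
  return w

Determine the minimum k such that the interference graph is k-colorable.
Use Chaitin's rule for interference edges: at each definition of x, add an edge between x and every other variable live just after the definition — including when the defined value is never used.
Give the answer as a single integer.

def/use:
  B0: {c,p,w} / ∅
  B1: {w} / {p}
  B2: {d,w} / ∅
  B3: {d,w} / {p}
  B4: {p} / {d,p}
  B5: {p} / {d}
  B6: {c} / {w}
  B7: {p} / ∅
  B8: {d,w} / {p,w}

Liveness:
  B0: in=∅ out={p,w}
  B1: in={p} out={p}
  B2: in={p} out={d,p,w}
  B3: in={p} out={p,w}
  B4: in={d,p} out=∅
  B5: in={d,w} out={p,w}
  B6: in={w} out={w}
  B7: in={w} out={p,w}
  B8: in={p,w} out=∅

Interference:
  c: {p,w}
  d: {p,w}
  p: {c,d,w}
  w: {c,d,p}

Registers:
  clique {c,p,w} ⇒ need ≥ 3
  assign c→c2 d→c2 p→c0 w→c1 — no edge inside a register ⇒ χ ≤ 3
  χ = 3

Answer: 3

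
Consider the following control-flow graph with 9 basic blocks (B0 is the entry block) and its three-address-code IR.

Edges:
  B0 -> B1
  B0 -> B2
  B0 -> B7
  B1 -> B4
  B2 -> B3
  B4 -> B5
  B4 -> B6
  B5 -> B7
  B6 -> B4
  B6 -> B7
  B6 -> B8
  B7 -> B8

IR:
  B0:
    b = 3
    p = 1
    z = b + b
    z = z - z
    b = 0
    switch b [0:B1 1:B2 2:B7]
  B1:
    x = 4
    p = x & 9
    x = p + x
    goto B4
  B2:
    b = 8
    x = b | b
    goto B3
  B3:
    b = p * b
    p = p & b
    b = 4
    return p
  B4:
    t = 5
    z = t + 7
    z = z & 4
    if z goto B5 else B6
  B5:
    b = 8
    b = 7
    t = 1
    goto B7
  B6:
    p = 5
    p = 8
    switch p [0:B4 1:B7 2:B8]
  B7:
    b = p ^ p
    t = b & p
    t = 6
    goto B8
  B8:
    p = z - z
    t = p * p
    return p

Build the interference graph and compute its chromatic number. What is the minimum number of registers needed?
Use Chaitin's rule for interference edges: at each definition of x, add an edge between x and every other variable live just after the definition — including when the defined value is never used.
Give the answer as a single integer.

Answer: 3

Analysis:
Block summaries:
  B0: {b,p,z} / ∅
  B1: {p,x} / ∅
  B2: {b,x} / ∅
  B3: {b,p} / {b,p}
  B4: {t,z} / ∅
  B5: {b,t} / ∅
  B6: {p} / ∅
  B7: {b,t} / {p}
  B8: {p,t} / {z}

Live sets:
  live B0: ∅→{p,z}
  live B1: ∅→{p}
  live B2: {p}→{b,p}
  live B3: {b,p}→∅
  live B4: {p}→{p,z}
  live B5: {p,z}→{p,z}
  live B6: {z}→{p,z}
  live B7: {p,z}→{z}
  live B8: {z}→∅

Interfere edges:
  b: {p,x,z}
  p: {b,t,x,z}
  t: {p,z}
  x: {b,p}
  z: {b,p,t}

Chromatic number:
  {b,p,x} pairwise interfere (3-clique) ⇒ χ ≥ 3
  3-colouring: R0={p}  R1={b,t}  R2={x,z}
  χ = 3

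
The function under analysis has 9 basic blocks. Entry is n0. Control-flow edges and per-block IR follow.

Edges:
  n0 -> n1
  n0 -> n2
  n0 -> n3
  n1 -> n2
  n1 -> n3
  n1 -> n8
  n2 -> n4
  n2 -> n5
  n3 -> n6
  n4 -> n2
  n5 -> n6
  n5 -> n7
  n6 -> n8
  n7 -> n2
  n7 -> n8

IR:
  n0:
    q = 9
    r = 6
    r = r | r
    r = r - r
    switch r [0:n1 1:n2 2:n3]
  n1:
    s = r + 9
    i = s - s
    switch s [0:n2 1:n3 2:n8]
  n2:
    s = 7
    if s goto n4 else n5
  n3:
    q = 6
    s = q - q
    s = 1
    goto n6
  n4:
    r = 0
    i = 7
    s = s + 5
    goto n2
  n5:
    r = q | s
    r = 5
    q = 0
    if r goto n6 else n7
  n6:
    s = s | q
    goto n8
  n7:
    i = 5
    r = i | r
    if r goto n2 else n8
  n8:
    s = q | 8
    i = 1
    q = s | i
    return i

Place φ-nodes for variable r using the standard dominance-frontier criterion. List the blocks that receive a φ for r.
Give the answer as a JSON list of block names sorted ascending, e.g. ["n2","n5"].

idom tree: n1←n0 n2←n0 n3←n0 n4←n2 n5←n2 n6←n0 n7←n5 n8←n0
Dom at joins:
  n2: preds {n0,n1,n4,n7}: {n0} ∩ {n0,n1} ∩ {n0,n2,n4} ∩ {n0,n2,n5,n7} = {n0}; idom=n0
  n3: preds {n0,n1}: {n0} ∩ {n0,n1} = {n0}; idom=n0
  n6: preds {n3,n5}: {n0,n3} ∩ {n0,n2,n5} = {n0}; idom=n0
  n8: preds {n1,n6,n7}: {n0,n1} ∩ {n0,n6} ∩ {n0,n2,n5,n7} = {n0}; idom=n0

DF derivation:
  join n2 pred n0: · stop@n0
  join n2 pred n1: n1 stop@n0
  join n2 pred n4: n4→n2 stop@n0
  join n2 pred n7: n7→n5→n2 stop@n0
  join n3 pred n0: · stop@n0
  join n3 pred n1: n1 stop@n0
  join n6 pred n3: n3 stop@n0
  join n6 pred n5: n5→n2 stop@n0
  join n8 pred n1: n1 stop@n0
  join n8 pred n6: n6 stop@n0
  join n8 pred n7: n7→n5→n2 stop@n0
  n0 → ∅
  n1 → {n2,n3,n8}
  n2 → {n2,n6,n8}
  n3 → {n6}
  n4 → {n2}
  n5 → {n2,n6,n8}
  n6 → {n8}
  n7 → {n2,n8}
  n8 → ∅

φ for r: defs {n0,n4,n5,n7}
  DF⁺ = {n2,n6,n8}

Answer: ["n2", "n6", "n8"]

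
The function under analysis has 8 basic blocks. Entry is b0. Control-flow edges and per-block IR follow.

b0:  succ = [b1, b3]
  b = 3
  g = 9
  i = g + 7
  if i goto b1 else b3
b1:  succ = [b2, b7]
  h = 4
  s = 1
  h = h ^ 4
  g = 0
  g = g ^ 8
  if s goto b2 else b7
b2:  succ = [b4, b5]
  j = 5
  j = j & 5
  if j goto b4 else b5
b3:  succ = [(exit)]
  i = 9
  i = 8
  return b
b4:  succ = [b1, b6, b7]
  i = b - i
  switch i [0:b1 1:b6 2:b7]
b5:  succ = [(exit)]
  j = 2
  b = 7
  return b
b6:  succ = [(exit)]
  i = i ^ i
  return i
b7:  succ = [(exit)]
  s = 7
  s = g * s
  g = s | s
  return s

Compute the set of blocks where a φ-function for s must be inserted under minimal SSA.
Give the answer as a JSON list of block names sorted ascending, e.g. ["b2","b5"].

Answer: ["b1"]

Analysis:
idom tree: b1←b0 b2←b1 b3←b0 b4←b2 b5←b2 b6←b4 b7←b1
Dom∩ at merges:
  b1: preds {b0,b4}: {b0} ∩ {b0,b1,b2,b4} = {b0}; idom=b0
  b7: preds {b1,b4}: {b0,b1} ∩ {b0,b1,b2,b4} = {b0,b1}; idom=b1

Frontier:
  b1←b0: walk · to b0
  b1←b4: walk b4→b2→b1 to b0
  b7←b1: walk · to b1
  b7←b4: walk b4→b2 to b1
  b0 → ∅
  b1 → {b1}
  b2 → {b1,b7}
  b3 → ∅
  b4 → {b1,b7}
  b5 → ∅
  b6 → ∅
  b7 → ∅

φ for s: defs {b1,b7}
  DF⁺ = {b1}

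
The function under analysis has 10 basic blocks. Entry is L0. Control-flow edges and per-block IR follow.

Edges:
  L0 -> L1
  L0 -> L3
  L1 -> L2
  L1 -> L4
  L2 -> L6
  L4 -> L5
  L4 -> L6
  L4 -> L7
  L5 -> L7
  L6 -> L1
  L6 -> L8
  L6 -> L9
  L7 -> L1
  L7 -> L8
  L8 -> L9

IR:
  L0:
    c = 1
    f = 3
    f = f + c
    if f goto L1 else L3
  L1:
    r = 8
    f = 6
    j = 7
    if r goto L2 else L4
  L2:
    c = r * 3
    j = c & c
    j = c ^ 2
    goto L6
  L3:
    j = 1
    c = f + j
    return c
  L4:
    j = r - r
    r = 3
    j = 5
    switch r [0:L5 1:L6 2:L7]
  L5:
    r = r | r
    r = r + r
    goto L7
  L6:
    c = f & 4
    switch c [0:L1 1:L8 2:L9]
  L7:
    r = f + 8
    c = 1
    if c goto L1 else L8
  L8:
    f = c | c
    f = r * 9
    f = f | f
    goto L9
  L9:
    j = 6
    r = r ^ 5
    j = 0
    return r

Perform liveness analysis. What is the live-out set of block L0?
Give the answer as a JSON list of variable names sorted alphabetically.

Answer: ["f"]

Working:
Per-block:
  L0: {c,f} / ∅
  L1: {f,j,r} / ∅
  L2: {c,j} / {r}
  L3: {c,j} / {f}
  L4: {j,r} / {r}
  L5: {r} / {r}
  L6: {c} / {f}
  L7: {c,r} / {f}
  L8: {f} / {c,r}
  L9: {j,r} / {r}

Live sets:
  L0: in=∅ out={f}
  L1: in=∅ out={f,r}
  L2: in={f,r} out={f,r}
  L3: in={f} out=∅
  L4: in={f,r} out={f,r}
  L5: in={f,r} out={f}
  L6: in={f,r} out={c,r}
  L7: in={f} out={c,r}
  L8: in={c,r} out={r}
  L9: in={r} out=∅

live-out(L0) = ["f"]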